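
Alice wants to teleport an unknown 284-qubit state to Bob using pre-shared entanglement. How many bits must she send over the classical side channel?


Quantum teleportation requires 2 classical bits per qubit teleported.
284 qubit(s) -> 2 * 284 = 568 classical bits

568


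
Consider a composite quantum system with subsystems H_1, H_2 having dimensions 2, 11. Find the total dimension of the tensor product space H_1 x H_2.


dim(H_1 x H_2) = 2 * 11
= 22

22


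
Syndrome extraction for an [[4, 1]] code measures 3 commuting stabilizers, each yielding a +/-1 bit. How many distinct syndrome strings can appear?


Each stabilizer generator gives a binary (+1 or -1) measurement outcome.
With 3 independent generators:
Total syndromes = 2^3
= 8

8


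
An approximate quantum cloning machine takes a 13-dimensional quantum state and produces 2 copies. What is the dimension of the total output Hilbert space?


Output space = H^(tensor 2) where dim(H) = 13
dim = 13^2
= 169

169


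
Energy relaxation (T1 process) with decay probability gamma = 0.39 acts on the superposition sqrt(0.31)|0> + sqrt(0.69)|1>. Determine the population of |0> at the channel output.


For amplitude damping with parameter gamma on state sqrt(a)|0> + sqrt(b)|1>:
alpha^2 = 0.31, beta^2 = 0.69
P(|0>) = alpha^2 + gamma * beta^2
= 0.31 + 0.39 * 0.69
= 0.31 + 0.2691
= 0.5791

0.5791


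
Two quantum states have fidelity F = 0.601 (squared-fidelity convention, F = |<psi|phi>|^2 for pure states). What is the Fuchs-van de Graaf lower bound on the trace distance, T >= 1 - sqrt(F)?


Fuchs-van de Graaf (squared-fidelity convention): 1 - sqrt(F) <= T <= sqrt(1 - F).
Lower bound: T >= 1 - sqrt(F)
sqrt(F) = sqrt(0.601) = 0.7752
T >= 1 - 0.7752
T >= 0.2248

0.2248


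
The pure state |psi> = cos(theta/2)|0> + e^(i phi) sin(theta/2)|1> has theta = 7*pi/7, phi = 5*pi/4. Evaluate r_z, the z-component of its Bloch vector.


theta = 3.1416, phi = 3.9270
r_z = cos(theta) = -1.0000

-1.0000


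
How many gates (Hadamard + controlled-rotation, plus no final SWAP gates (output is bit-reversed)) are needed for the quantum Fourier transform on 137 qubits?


Hadamard gates: 137
Controlled rotations: n*(n-1)/2 = 137*136/2 = 9316
SWAP gates: 0 (omitted)
Total = 137 + 9316
= 9453

9453


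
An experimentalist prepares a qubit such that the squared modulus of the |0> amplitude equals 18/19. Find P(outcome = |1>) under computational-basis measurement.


|alpha|^2 = 18/19 = 0.9474
|beta|^2 = 1 - 18/19 = 1/19 = 0.0526
P(|1>) = |beta|^2 = 0.0526

0.0526


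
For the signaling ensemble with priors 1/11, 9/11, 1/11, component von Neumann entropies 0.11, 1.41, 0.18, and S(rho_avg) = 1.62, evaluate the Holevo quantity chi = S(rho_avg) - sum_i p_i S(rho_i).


chi = S(rho) - sum_i p_i * S(rho_i)
Weighted entropy = 1/11 * 0.11 + 9/11 * 1.41 + 1/11 * 0.18
= 1.1800
chi = 1.62 - 1.1800
= 0.4400

0.4400


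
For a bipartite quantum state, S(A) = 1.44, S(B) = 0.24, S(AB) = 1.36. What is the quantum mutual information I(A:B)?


I(A:B) = S(A) + S(B) - S(AB)
= 1.44 + 0.24 - 1.36
= 0.3200

0.3200


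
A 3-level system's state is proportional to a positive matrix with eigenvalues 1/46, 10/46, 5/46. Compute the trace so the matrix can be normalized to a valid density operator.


tr(M) = sum of eigenvalues
= 1/46 + 10/46 + 5/46
= 16/46
= 0.3478

0.3478


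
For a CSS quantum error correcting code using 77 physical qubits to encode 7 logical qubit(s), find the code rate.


Code rate R = k/n
= 7/77
= 0.0909

0.0909


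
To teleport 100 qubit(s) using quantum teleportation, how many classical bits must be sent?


Quantum teleportation requires 2 classical bits per qubit teleported.
100 qubit(s) -> 2 * 100 = 200 classical bits

200


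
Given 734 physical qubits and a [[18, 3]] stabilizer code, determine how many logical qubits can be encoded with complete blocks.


Each code block uses 18 physical qubits for 3 logical qubit(s).
Number of complete blocks = floor(734 / 18) = 40
Logical qubits = 40 * 3
= 120

120


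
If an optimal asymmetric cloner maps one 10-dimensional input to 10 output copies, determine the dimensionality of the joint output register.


Output space = H^(tensor 10) where dim(H) = 10
dim = 10^10
= 100 (after 2 factors)
= 1000 (after 3 factors)
= 10000 (after 4 factors)
= 100000 (after 5 factors)
= 1000000 (after 6 factors)
= 10000000 (after 7 factors)
= 100000000 (after 8 factors)
= 1000000000 (after 9 factors)
= 10000000000 (after 10 factors)
= 10000000000

10000000000


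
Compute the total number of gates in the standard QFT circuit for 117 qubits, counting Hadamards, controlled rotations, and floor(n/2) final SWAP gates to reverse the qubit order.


Hadamard gates: 117
Controlled rotations: n*(n-1)/2 = 117*116/2 = 6786
SWAP gates: floor(n/2) = floor(117/2) = 58
Total = 117 + 6786 + 58
= 6961

6961


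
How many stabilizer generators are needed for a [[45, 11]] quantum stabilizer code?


For an [[n,k]] stabilizer code:
Number of stabilizer generators = n - k
= 45 - 11
= 34

34


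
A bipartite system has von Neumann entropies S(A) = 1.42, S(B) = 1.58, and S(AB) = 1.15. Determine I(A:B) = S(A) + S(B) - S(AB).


I(A:B) = S(A) + S(B) - S(AB)
= 1.42 + 1.58 - 1.15
= 1.8500

1.8500


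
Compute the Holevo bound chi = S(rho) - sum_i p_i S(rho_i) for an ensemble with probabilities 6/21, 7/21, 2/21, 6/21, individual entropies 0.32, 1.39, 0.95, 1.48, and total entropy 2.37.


chi = S(rho) - sum_i p_i * S(rho_i)
Weighted entropy = 6/21 * 0.32 + 7/21 * 1.39 + 2/21 * 0.95 + 6/21 * 1.48
= 1.0681
chi = 2.37 - 1.0681
= 1.3019

1.3019


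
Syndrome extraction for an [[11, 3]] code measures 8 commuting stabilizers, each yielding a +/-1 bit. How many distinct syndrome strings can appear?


Each stabilizer generator gives a binary (+1 or -1) measurement outcome.
With 8 independent generators:
Total syndromes = 2^8
= 256

256


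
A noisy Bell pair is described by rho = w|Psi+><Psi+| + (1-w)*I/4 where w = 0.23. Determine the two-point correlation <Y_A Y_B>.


|Psi+> = (|01> + |10>)/sqrt(2)
For the pure Bell state, <Y_A Y_B> = +1 (Bell-state Pauli correlator).
The maximally-mixed part I/4 has tr(I/4 * P tensor P) = 0 for any traceless Pauli P.
So <Y_A Y_B>_rho = w * (+1) + (1 - w) * 0
= 0.23 * (+1)
= 0.2300

0.2300


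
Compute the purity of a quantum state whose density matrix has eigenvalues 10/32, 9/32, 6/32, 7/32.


tr(rho^2) = sum of eigenvalues squared
= (10/32)^2 + (9/32)^2 + (6/32)^2 + (7/32)^2
= (100 + 81 + 36 + 49) / 1024
= 266/1024
= 0.2598

0.2598


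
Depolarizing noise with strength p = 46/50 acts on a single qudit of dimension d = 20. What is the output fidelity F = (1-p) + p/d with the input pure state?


F = (1-p) + p/d
= (1 - 0.9200) + 0.9200/20
= 0.0800 + 0.0460
= 0.1260

0.1260


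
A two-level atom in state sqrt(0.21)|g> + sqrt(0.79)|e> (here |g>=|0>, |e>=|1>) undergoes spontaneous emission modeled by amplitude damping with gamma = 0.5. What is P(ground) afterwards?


For amplitude damping with parameter gamma on state sqrt(a)|0> + sqrt(b)|1>:
alpha^2 = 0.21, beta^2 = 0.79
P(|0>) = alpha^2 + gamma * beta^2
= 0.21 + 0.5 * 0.79
= 0.21 + 0.3950
= 0.6050

0.6050


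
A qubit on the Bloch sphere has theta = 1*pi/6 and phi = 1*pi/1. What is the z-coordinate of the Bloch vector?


theta = 0.5236, phi = 3.1416
r_z = cos(theta) = 0.8660

0.8660


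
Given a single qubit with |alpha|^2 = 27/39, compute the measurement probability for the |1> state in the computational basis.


|alpha|^2 = 27/39 = 0.6923
|beta|^2 = 1 - 27/39 = 12/39 = 0.3077
P(|1>) = |beta|^2 = 0.3077

0.3077


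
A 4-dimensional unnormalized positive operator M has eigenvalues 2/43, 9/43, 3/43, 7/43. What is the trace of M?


tr(M) = sum of eigenvalues
= 2/43 + 9/43 + 3/43 + 7/43
= 21/43
= 0.4884

0.4884


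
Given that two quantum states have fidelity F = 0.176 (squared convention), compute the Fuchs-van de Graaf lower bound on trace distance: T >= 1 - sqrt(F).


Fuchs-van de Graaf (squared-fidelity convention): 1 - sqrt(F) <= T <= sqrt(1 - F).
Lower bound: T >= 1 - sqrt(F)
sqrt(F) = sqrt(0.176) = 0.4195
T >= 1 - 0.4195
T >= 0.5805

0.5805


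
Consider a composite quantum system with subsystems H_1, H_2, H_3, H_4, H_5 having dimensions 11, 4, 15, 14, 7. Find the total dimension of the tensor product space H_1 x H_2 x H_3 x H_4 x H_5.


dim(H_1 x H_2 x H_3 x H_4 x H_5) = 11 * 4 * 15 * 14 * 7
= 44 * 15 * 14 * 7
= 660 * 14 * 7
= 9240 * 7
= 64680

64680


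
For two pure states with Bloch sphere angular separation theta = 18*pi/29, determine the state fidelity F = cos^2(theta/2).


For states separated by angle theta on Bloch sphere:
F = cos^2(theta/2)
theta = 18*pi/29 = 1.9500
theta/2 = 0.9750
cos(theta/2) = 0.5612
F = 0.3149

0.3149


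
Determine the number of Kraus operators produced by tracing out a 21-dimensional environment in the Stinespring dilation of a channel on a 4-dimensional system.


Tracing out the environment in an orthonormal basis {|i>_E} gives Kraus operators K_i = <i|_E U |0>_E.
Number of Kraus operators = dim(H_env) = d_env
= 21

21


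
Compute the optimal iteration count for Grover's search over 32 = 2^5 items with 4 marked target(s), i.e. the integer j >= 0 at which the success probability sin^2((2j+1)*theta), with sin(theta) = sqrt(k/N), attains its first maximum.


After j Grover iterations the success probability is P(j) = sin^2((2j+1)*theta), where sin(theta) = sqrt(k/N).
N = 2^5 = 32, k = 4
sin(theta) = sqrt(k/N) = 0.3535533906
theta = arcsin(sqrt(k/N)) = 0.3613671239 rad
P(j) reaches its first maximum when (2j+1)*theta is as close as possible to pi/2, i.e. j = round(pi/(4*theta) - 1/2).
pi/(4*theta) - 1/2 = 1.6734
(For comparison, the common estimate pi/4 * sqrt(N/k) = 2.2214; the exact maximiser is used here.)
Optimal iterations = 2

2


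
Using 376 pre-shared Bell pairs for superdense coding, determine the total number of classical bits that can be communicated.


Superdense coding allows 2 classical bits per shared entangled pair.
376 pair(s) -> 2 * 376 = 752 classical bits

752


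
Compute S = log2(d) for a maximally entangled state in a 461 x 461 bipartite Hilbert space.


For a maximally entangled state in d x d:
S = log2(d) = log2(461)
= 8.8486

8.8486


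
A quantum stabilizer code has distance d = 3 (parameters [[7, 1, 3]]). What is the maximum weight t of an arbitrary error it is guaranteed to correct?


Code parameters: [[7, 1, 3]], distance d = 3.
Number of correctable errors = floor((d-1)/2)
= floor((3 - 1)/2)
= floor(2/2)
= 1

1


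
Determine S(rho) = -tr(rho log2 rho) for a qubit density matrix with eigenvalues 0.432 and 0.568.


S = -p*log2(p) - (1-p)*log2(1-p)
p = 0.4320, 1-p = 0.5680
= -0.4320 * log2(0.4320) - 0.5680 * log2(0.5680)
= -(-0.5231) - (-0.4635)
= 0.9866

0.9866


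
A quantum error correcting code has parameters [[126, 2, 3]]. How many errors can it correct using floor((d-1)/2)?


Code parameters: [[126, 2, 3]], distance d = 3.
Number of correctable errors = floor((d-1)/2)
= floor((3 - 1)/2)
= floor(2/2)
= 1

1


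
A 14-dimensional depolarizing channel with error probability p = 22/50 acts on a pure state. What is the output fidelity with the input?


F = (1-p) + p/d
= (1 - 0.4400) + 0.4400/14
= 0.5600 + 0.0314
= 0.5914

0.5914


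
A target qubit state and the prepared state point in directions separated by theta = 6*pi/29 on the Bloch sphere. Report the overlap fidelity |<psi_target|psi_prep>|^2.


For states separated by angle theta on Bloch sphere:
F = cos^2(theta/2)
theta = 6*pi/29 = 0.6500
theta/2 = 0.3250
cos(theta/2) = 0.9477
F = 0.8980

0.8980


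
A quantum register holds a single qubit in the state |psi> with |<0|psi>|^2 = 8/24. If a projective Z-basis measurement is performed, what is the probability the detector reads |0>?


|alpha|^2 = 8/24 = 0.3333
|beta|^2 = 1 - 8/24 = 16/24 = 0.6667
P(|0>) = |alpha|^2 = 0.3333

0.3333


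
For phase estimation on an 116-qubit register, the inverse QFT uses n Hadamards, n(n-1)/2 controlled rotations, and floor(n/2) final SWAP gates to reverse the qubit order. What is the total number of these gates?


Hadamard gates: 116
Controlled rotations: n*(n-1)/2 = 116*115/2 = 6670
SWAP gates: floor(n/2) = floor(116/2) = 58
Total = 116 + 6670 + 58
= 6844

6844


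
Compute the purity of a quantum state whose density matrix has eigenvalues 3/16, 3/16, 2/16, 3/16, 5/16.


tr(rho^2) = sum of eigenvalues squared
= (3/16)^2 + (3/16)^2 + (2/16)^2 + (3/16)^2 + (5/16)^2
= (9 + 9 + 4 + 9 + 25) / 256
= 56/256
= 0.2188

0.2188


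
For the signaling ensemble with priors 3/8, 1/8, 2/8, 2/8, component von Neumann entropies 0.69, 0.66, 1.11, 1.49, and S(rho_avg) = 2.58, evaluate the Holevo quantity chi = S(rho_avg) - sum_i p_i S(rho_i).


chi = S(rho) - sum_i p_i * S(rho_i)
Weighted entropy = 3/8 * 0.69 + 1/8 * 0.66 + 2/8 * 1.11 + 2/8 * 1.49
= 0.9912
chi = 2.58 - 0.9912
= 1.5888

1.5888


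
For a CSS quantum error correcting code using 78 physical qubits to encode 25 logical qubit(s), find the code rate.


Code rate R = k/n
= 25/78
= 0.3205

0.3205


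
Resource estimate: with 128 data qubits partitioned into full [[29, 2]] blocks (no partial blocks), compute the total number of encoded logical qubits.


Each code block uses 29 physical qubits for 2 logical qubit(s).
Number of complete blocks = floor(128 / 29) = 4
Logical qubits = 4 * 2
= 8

8


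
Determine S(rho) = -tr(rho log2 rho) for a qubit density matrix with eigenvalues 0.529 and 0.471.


S = -p*log2(p) - (1-p)*log2(1-p)
p = 0.5290, 1-p = 0.4710
= -0.5290 * log2(0.5290) - 0.4710 * log2(0.4710)
= -(-0.4860) - (-0.5116)
= 0.9976

0.9976


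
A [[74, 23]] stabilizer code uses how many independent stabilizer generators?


For an [[n,k]] stabilizer code:
Number of stabilizer generators = n - k
= 74 - 23
= 51

51


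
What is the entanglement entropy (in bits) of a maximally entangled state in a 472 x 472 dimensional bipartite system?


For a maximally entangled state in d x d:
S = log2(d) = log2(472)
= 8.8826

8.8826


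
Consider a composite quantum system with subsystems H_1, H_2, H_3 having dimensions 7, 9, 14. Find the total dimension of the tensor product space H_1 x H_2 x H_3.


dim(H_1 x H_2 x H_3) = 7 * 9 * 14
= 63 * 14
= 882

882


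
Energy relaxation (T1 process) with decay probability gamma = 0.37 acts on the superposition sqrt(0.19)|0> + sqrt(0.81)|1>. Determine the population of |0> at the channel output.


For amplitude damping with parameter gamma on state sqrt(a)|0> + sqrt(b)|1>:
alpha^2 = 0.19, beta^2 = 0.81
P(|0>) = alpha^2 + gamma * beta^2
= 0.19 + 0.37 * 0.81
= 0.19 + 0.2997
= 0.4897

0.4897


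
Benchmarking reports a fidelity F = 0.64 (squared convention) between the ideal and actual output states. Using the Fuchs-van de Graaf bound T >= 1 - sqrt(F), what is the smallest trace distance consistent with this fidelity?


Fuchs-van de Graaf (squared-fidelity convention): 1 - sqrt(F) <= T <= sqrt(1 - F).
Lower bound: T >= 1 - sqrt(F)
sqrt(F) = sqrt(0.64) = 0.8000
T >= 1 - 0.8000
T >= 0.2000

0.2000


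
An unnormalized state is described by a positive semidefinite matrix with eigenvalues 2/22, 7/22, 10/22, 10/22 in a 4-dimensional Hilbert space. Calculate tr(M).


tr(M) = sum of eigenvalues
= 2/22 + 7/22 + 10/22 + 10/22
= 29/22
= 1.3182

1.3182


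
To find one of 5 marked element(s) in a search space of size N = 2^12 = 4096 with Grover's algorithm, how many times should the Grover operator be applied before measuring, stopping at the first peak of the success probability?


After j Grover iterations the success probability is P(j) = sin^2((2j+1)*theta), where sin(theta) = sqrt(k/N).
N = 2^12 = 4096, k = 5
sin(theta) = sqrt(k/N) = 0.03493856215
theta = arcsin(sqrt(k/N)) = 0.03494567432 rad
P(j) reaches its first maximum when (2j+1)*theta is as close as possible to pi/2, i.e. j = round(pi/(4*theta) - 1/2).
pi/(4*theta) - 1/2 = 21.9748
(For comparison, the common estimate pi/4 * sqrt(N/k) = 22.4794; the exact maximiser is used here.)
Optimal iterations = 22

22


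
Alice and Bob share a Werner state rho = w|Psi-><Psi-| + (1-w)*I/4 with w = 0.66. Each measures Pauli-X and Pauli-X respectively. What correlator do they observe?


|Psi-> = (|01> - |10>)/sqrt(2)
For the pure Bell state, <X_A X_B> = -1 (Bell-state Pauli correlator).
The maximally-mixed part I/4 has tr(I/4 * P tensor P) = 0 for any traceless Pauli P.
So <X_A X_B>_rho = w * (-1) + (1 - w) * 0
= 0.66 * (-1)
= -0.6600

-0.6600


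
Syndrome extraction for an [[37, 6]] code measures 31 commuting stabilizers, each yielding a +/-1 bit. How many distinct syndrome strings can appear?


Each stabilizer generator gives a binary (+1 or -1) measurement outcome.
With 31 independent generators:
Total syndromes = 2^31
= 2147483648

2147483648


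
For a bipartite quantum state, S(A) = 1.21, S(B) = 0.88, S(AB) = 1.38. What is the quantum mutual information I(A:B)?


I(A:B) = S(A) + S(B) - S(AB)
= 1.21 + 0.88 - 1.38
= 0.7100

0.7100


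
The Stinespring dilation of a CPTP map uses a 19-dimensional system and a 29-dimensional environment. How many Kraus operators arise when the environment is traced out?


Tracing out the environment in an orthonormal basis {|i>_E} gives Kraus operators K_i = <i|_E U |0>_E.
Number of Kraus operators = dim(H_env) = d_env
= 29

29


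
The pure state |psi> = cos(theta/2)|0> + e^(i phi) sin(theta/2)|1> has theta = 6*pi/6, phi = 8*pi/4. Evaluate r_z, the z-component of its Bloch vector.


theta = 3.1416, phi = 6.2832
r_z = cos(theta) = -1.0000

-1.0000


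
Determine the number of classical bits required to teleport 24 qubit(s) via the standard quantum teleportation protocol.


Quantum teleportation requires 2 classical bits per qubit teleported.
24 qubit(s) -> 2 * 24 = 48 classical bits

48


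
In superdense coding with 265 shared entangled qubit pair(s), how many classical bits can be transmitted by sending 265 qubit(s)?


Superdense coding allows 2 classical bits per shared entangled pair.
265 pair(s) -> 2 * 265 = 530 classical bits

530


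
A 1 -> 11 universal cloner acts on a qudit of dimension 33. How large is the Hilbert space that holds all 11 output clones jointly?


Output space = H^(tensor 11) where dim(H) = 33
dim = 33^11
= 1089 (after 2 factors)
= 35937 (after 3 factors)
= 1185921 (after 4 factors)
= 39135393 (after 5 factors)
= 1291467969 (after 6 factors)
= 42618442977 (after 7 factors)
= 1406408618241 (after 8 factors)
= 46411484401953 (after 9 factors)
= 1531578985264449 (after 10 factors)
= 50542106513726817 (after 11 factors)
= 50542106513726817

50542106513726817


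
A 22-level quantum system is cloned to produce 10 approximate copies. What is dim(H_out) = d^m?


Output space = H^(tensor 10) where dim(H) = 22
dim = 22^10
= 484 (after 2 factors)
= 10648 (after 3 factors)
= 234256 (after 4 factors)
= 5153632 (after 5 factors)
= 113379904 (after 6 factors)
= 2494357888 (after 7 factors)
= 54875873536 (after 8 factors)
= 1207269217792 (after 9 factors)
= 26559922791424 (after 10 factors)
= 26559922791424

26559922791424


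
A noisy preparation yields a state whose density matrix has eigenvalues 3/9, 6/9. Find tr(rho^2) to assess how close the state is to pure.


tr(rho^2) = sum of eigenvalues squared
= (3/9)^2 + (6/9)^2
= (9 + 36) / 81
= 45/81
= 0.5556

0.5556


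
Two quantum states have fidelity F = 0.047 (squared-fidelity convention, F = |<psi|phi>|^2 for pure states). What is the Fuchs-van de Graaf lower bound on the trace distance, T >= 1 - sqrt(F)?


Fuchs-van de Graaf (squared-fidelity convention): 1 - sqrt(F) <= T <= sqrt(1 - F).
Lower bound: T >= 1 - sqrt(F)
sqrt(F) = sqrt(0.047) = 0.2168
T >= 1 - 0.2168
T >= 0.7832

0.7832


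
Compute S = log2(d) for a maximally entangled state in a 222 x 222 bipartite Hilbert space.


For a maximally entangled state in d x d:
S = log2(d) = log2(222)
= 7.7944

7.7944


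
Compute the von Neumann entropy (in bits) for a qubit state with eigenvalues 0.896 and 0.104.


S = -p*log2(p) - (1-p)*log2(1-p)
p = 0.8960, 1-p = 0.1040
= -0.8960 * log2(0.8960) - 0.1040 * log2(0.1040)
= -(-0.1420) - (-0.3396)
= 0.4815

0.4815


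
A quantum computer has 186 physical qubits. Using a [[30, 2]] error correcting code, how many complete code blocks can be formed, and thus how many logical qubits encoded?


Each code block uses 30 physical qubits for 2 logical qubit(s).
Number of complete blocks = floor(186 / 30) = 6
Logical qubits = 6 * 2
= 12

12


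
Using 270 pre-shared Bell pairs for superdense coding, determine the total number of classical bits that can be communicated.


Superdense coding allows 2 classical bits per shared entangled pair.
270 pair(s) -> 2 * 270 = 540 classical bits

540


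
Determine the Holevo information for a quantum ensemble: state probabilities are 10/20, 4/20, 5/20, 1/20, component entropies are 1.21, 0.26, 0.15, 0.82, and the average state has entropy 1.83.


chi = S(rho) - sum_i p_i * S(rho_i)
Weighted entropy = 10/20 * 1.21 + 4/20 * 0.26 + 5/20 * 0.15 + 1/20 * 0.82
= 0.7355
chi = 1.83 - 0.7355
= 1.0945

1.0945


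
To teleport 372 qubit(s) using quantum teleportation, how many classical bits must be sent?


Quantum teleportation requires 2 classical bits per qubit teleported.
372 qubit(s) -> 2 * 372 = 744 classical bits

744


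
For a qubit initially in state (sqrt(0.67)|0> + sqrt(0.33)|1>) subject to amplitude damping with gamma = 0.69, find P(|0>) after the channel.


For amplitude damping with parameter gamma on state sqrt(a)|0> + sqrt(b)|1>:
alpha^2 = 0.67, beta^2 = 0.33
P(|0>) = alpha^2 + gamma * beta^2
= 0.67 + 0.69 * 0.33
= 0.67 + 0.2277
= 0.8977

0.8977


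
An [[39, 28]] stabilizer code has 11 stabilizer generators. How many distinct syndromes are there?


Each stabilizer generator gives a binary (+1 or -1) measurement outcome.
With 11 independent generators:
Total syndromes = 2^11
= 2048

2048


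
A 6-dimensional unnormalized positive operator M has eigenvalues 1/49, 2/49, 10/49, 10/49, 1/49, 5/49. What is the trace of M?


tr(M) = sum of eigenvalues
= 1/49 + 2/49 + 10/49 + 10/49 + 1/49 + 5/49
= 29/49
= 0.5918

0.5918


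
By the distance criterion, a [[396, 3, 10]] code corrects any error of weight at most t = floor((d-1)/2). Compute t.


Code parameters: [[396, 3, 10]], distance d = 10.
Number of correctable errors = floor((d-1)/2)
= floor((10 - 1)/2)
= floor(9/2)
= 4

4


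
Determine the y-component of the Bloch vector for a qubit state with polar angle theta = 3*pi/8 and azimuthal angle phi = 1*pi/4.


theta = 1.1781, phi = 0.7854
r_y = sin(theta)*sin(phi) = 0.9239 * 0.7071
r_y = 0.6533

0.6533


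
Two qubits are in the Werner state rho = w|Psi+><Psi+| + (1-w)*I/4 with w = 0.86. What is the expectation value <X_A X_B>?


|Psi+> = (|01> + |10>)/sqrt(2)
For the pure Bell state, <X_A X_B> = +1 (Bell-state Pauli correlator).
The maximally-mixed part I/4 has tr(I/4 * P tensor P) = 0 for any traceless Pauli P.
So <X_A X_B>_rho = w * (+1) + (1 - w) * 0
= 0.86 * (+1)
= 0.8600

0.8600


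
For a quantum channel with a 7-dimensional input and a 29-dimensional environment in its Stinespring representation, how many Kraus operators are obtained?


Tracing out the environment in an orthonormal basis {|i>_E} gives Kraus operators K_i = <i|_E U |0>_E.
Number of Kraus operators = dim(H_env) = d_env
= 29

29


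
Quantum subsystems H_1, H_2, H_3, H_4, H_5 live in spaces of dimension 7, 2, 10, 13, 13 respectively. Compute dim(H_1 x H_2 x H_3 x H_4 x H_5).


dim(H_1 x H_2 x H_3 x H_4 x H_5) = 7 * 2 * 10 * 13 * 13
= 14 * 10 * 13 * 13
= 140 * 13 * 13
= 1820 * 13
= 23660

23660


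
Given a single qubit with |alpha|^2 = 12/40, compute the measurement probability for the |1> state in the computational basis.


|alpha|^2 = 12/40 = 0.3000
|beta|^2 = 1 - 12/40 = 28/40 = 0.7000
P(|1>) = |beta|^2 = 0.7000

0.7000


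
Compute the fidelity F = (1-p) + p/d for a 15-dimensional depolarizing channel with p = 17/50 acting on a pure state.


F = (1-p) + p/d
= (1 - 0.3400) + 0.3400/15
= 0.6600 + 0.0227
= 0.6827

0.6827


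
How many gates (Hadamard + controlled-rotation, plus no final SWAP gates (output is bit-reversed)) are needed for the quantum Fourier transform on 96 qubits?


Hadamard gates: 96
Controlled rotations: n*(n-1)/2 = 96*95/2 = 4560
SWAP gates: 0 (omitted)
Total = 96 + 4560
= 4656

4656


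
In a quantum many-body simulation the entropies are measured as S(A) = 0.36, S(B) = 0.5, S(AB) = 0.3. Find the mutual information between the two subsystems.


I(A:B) = S(A) + S(B) - S(AB)
= 0.36 + 0.5 - 0.3
= 0.5600

0.5600


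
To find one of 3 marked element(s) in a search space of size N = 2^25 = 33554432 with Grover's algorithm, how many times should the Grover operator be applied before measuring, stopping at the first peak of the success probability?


After j Grover iterations the success probability is P(j) = sin^2((2j+1)*theta), where sin(theta) = sqrt(k/N).
N = 2^25 = 33554432, k = 3
sin(theta) = sqrt(k/N) = 0.0002990099784
theta = arcsin(sqrt(k/N)) = 0.0002990099828 rad
P(j) reaches its first maximum when (2j+1)*theta is as close as possible to pi/2, i.e. j = round(pi/(4*theta) - 1/2).
pi/(4*theta) - 1/2 = 2626.1620
(For comparison, the common estimate pi/4 * sqrt(N/k) = 2626.6621; the exact maximiser is used here.)
Optimal iterations = 2626

2626


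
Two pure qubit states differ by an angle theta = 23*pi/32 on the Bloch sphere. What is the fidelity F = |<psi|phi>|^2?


For states separated by angle theta on Bloch sphere:
F = cos^2(theta/2)
theta = 23*pi/32 = 2.2580
theta/2 = 1.1290
cos(theta/2) = 0.4276
F = 0.1828

0.1828


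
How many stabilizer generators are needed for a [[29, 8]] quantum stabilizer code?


For an [[n,k]] stabilizer code:
Number of stabilizer generators = n - k
= 29 - 8
= 21

21


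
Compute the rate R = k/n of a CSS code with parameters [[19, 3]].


Code rate R = k/n
= 3/19
= 0.1579

0.1579


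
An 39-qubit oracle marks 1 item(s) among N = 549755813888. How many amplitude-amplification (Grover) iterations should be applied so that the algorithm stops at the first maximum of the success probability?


After j Grover iterations the success probability is P(j) = sin^2((2j+1)*theta), where sin(theta) = sqrt(k/N).
N = 2^39 = 549755813888, k = 1
sin(theta) = sqrt(k/N) = 1.348699152e-06
theta = arcsin(sqrt(k/N)) = 1.348699152e-06 rad
P(j) reaches its first maximum when (2j+1)*theta is as close as possible to pi/2, i.e. j = round(pi/(4*theta) - 1/2).
pi/(4*theta) - 1/2 = 582337.0525
(For comparison, the common estimate pi/4 * sqrt(N/k) = 582337.5525; the exact maximiser is used here.)
Optimal iterations = 582337

582337


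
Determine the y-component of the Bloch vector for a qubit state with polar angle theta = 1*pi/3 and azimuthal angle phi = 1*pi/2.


theta = 1.0472, phi = 1.5708
r_y = sin(theta)*sin(phi) = 0.8660 * 1.0000
r_y = 0.8660

0.8660


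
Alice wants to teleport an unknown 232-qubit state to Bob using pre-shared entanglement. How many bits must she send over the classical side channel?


Quantum teleportation requires 2 classical bits per qubit teleported.
232 qubit(s) -> 2 * 232 = 464 classical bits

464


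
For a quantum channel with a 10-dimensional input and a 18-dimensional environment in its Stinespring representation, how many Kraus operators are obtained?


Tracing out the environment in an orthonormal basis {|i>_E} gives Kraus operators K_i = <i|_E U |0>_E.
Number of Kraus operators = dim(H_env) = d_env
= 18

18


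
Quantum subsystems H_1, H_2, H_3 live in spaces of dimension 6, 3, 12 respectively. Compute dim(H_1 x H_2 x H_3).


dim(H_1 x H_2 x H_3) = 6 * 3 * 12
= 18 * 12
= 216

216


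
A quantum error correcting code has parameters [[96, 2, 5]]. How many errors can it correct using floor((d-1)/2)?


Code parameters: [[96, 2, 5]], distance d = 5.
Number of correctable errors = floor((d-1)/2)
= floor((5 - 1)/2)
= floor(4/2)
= 2

2


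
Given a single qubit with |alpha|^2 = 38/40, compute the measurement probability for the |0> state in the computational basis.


|alpha|^2 = 38/40 = 0.9500
|beta|^2 = 1 - 38/40 = 2/40 = 0.0500
P(|0>) = |alpha|^2 = 0.9500

0.9500


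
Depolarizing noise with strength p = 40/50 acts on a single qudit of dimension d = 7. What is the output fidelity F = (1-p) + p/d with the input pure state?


F = (1-p) + p/d
= (1 - 0.8000) + 0.8000/7
= 0.2000 + 0.1143
= 0.3143

0.3143


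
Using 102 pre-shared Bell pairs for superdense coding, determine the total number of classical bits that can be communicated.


Superdense coding allows 2 classical bits per shared entangled pair.
102 pair(s) -> 2 * 102 = 204 classical bits

204


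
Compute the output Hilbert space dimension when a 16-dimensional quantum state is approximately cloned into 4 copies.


Output space = H^(tensor 4) where dim(H) = 16
dim = 16^4
= 256 (after 2 factors)
= 4096 (after 3 factors)
= 65536 (after 4 factors)
= 65536

65536


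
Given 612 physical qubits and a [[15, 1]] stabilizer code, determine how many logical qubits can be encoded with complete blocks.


Each code block uses 15 physical qubits for 1 logical qubit(s).
Number of complete blocks = floor(612 / 15) = 40
Logical qubits = 40 * 1
= 40

40


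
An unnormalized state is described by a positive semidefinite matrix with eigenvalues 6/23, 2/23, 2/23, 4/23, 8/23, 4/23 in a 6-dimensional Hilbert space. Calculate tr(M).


tr(M) = sum of eigenvalues
= 6/23 + 2/23 + 2/23 + 4/23 + 8/23 + 4/23
= 26/23
= 1.1304

1.1304


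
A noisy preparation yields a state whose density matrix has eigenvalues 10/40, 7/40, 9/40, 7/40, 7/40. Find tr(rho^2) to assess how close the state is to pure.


tr(rho^2) = sum of eigenvalues squared
= (10/40)^2 + (7/40)^2 + (9/40)^2 + (7/40)^2 + (7/40)^2
= (100 + 49 + 81 + 49 + 49) / 1600
= 328/1600
= 0.2050

0.2050


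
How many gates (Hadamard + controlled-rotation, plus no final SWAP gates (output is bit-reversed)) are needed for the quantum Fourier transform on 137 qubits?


Hadamard gates: 137
Controlled rotations: n*(n-1)/2 = 137*136/2 = 9316
SWAP gates: 0 (omitted)
Total = 137 + 9316
= 9453

9453


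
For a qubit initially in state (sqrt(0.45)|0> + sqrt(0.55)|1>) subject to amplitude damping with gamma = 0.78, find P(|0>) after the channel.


For amplitude damping with parameter gamma on state sqrt(a)|0> + sqrt(b)|1>:
alpha^2 = 0.45, beta^2 = 0.55
P(|0>) = alpha^2 + gamma * beta^2
= 0.45 + 0.78 * 0.55
= 0.45 + 0.4290
= 0.8790

0.8790


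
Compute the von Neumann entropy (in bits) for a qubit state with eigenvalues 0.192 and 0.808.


S = -p*log2(p) - (1-p)*log2(1-p)
p = 0.1920, 1-p = 0.8080
= -0.1920 * log2(0.1920) - 0.8080 * log2(0.8080)
= -(-0.4571) - (-0.2485)
= 0.7056

0.7056


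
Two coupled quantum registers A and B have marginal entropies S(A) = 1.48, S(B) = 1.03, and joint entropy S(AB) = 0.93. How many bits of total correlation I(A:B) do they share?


I(A:B) = S(A) + S(B) - S(AB)
= 1.48 + 1.03 - 0.93
= 1.5800

1.5800


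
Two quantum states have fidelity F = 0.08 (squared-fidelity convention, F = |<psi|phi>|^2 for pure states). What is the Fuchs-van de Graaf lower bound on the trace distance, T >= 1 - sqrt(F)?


Fuchs-van de Graaf (squared-fidelity convention): 1 - sqrt(F) <= T <= sqrt(1 - F).
Lower bound: T >= 1 - sqrt(F)
sqrt(F) = sqrt(0.08) = 0.2828
T >= 1 - 0.2828
T >= 0.7172

0.7172


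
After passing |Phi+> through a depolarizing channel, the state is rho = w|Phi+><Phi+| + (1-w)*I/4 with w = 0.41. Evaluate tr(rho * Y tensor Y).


|Phi+> = (|00> + |11>)/sqrt(2)
For the pure Bell state, <Y_A Y_B> = -1 (Bell-state Pauli correlator).
The maximally-mixed part I/4 has tr(I/4 * P tensor P) = 0 for any traceless Pauli P.
So <Y_A Y_B>_rho = w * (-1) + (1 - w) * 0
= 0.41 * (-1)
= -0.4100

-0.4100


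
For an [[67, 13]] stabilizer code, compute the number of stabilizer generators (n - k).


For an [[n,k]] stabilizer code:
Number of stabilizer generators = n - k
= 67 - 13
= 54

54


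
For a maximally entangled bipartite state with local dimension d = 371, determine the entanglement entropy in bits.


For a maximally entangled state in d x d:
S = log2(d) = log2(371)
= 8.5353

8.5353


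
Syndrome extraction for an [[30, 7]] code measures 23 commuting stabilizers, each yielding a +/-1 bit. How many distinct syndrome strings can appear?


Each stabilizer generator gives a binary (+1 or -1) measurement outcome.
With 23 independent generators:
Total syndromes = 2^23
= 8388608

8388608


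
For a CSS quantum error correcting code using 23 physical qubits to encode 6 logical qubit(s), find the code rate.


Code rate R = k/n
= 6/23
= 0.2609

0.2609


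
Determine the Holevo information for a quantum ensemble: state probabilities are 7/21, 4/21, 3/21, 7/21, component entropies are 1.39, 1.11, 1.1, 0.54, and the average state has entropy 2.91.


chi = S(rho) - sum_i p_i * S(rho_i)
Weighted entropy = 7/21 * 1.39 + 4/21 * 1.11 + 3/21 * 1.1 + 7/21 * 0.54
= 1.0119
chi = 2.91 - 1.0119
= 1.8981

1.8981


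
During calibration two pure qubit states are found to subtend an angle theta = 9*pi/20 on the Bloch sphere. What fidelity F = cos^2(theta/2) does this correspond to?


For states separated by angle theta on Bloch sphere:
F = cos^2(theta/2)
theta = 9*pi/20 = 1.4137
theta/2 = 0.7069
cos(theta/2) = 0.7604
F = 0.5782

0.5782


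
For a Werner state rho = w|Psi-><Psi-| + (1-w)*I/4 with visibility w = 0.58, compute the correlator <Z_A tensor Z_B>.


|Psi-> = (|01> - |10>)/sqrt(2)
For the pure Bell state, <Z_A Z_B> = -1 (Bell-state Pauli correlator).
The maximally-mixed part I/4 has tr(I/4 * P tensor P) = 0 for any traceless Pauli P.
So <Z_A Z_B>_rho = w * (-1) + (1 - w) * 0
= 0.58 * (-1)
= -0.5800

-0.5800


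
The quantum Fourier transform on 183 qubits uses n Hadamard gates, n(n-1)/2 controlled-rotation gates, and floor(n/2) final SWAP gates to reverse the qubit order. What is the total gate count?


Hadamard gates: 183
Controlled rotations: n*(n-1)/2 = 183*182/2 = 16653
SWAP gates: floor(n/2) = floor(183/2) = 91
Total = 183 + 16653 + 91
= 16927

16927


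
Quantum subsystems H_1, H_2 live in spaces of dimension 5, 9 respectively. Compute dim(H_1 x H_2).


dim(H_1 x H_2) = 5 * 9
= 45

45


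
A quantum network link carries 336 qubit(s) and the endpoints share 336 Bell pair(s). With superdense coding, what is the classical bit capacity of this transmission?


Superdense coding allows 2 classical bits per shared entangled pair.
336 pair(s) -> 2 * 336 = 672 classical bits

672


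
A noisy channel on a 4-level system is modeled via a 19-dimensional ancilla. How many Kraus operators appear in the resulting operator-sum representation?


Tracing out the environment in an orthonormal basis {|i>_E} gives Kraus operators K_i = <i|_E U |0>_E.
Number of Kraus operators = dim(H_env) = d_env
= 19

19


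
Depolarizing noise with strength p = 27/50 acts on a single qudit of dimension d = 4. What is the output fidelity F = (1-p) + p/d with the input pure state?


F = (1-p) + p/d
= (1 - 0.5400) + 0.5400/4
= 0.4600 + 0.1350
= 0.5950

0.5950


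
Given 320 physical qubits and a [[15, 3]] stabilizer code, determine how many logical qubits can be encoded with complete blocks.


Each code block uses 15 physical qubits for 3 logical qubit(s).
Number of complete blocks = floor(320 / 15) = 21
Logical qubits = 21 * 3
= 63

63


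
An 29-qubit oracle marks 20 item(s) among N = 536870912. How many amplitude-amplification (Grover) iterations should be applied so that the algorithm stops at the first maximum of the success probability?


After j Grover iterations the success probability is P(j) = sin^2((2j+1)*theta), where sin(theta) = sqrt(k/N).
N = 2^29 = 536870912, k = 20
sin(theta) = sqrt(k/N) = 0.0001930101111
theta = arcsin(sqrt(k/N)) = 0.0001930101123 rad
P(j) reaches its first maximum when (2j+1)*theta is as close as possible to pi/2, i.e. j = round(pi/(4*theta) - 1/2).
pi/(4*theta) - 1/2 = 4068.7073
(For comparison, the common estimate pi/4 * sqrt(N/k) = 4069.2074; the exact maximiser is used here.)
Optimal iterations = 4069

4069


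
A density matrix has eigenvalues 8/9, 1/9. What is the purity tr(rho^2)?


tr(rho^2) = sum of eigenvalues squared
= (8/9)^2 + (1/9)^2
= (64 + 1) / 81
= 65/81
= 0.8025

0.8025


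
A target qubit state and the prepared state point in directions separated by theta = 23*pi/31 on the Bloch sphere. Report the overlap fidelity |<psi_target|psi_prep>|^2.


For states separated by angle theta on Bloch sphere:
F = cos^2(theta/2)
theta = 23*pi/31 = 2.3309
theta/2 = 1.1654
cos(theta/2) = 0.3944
F = 0.1555

0.1555


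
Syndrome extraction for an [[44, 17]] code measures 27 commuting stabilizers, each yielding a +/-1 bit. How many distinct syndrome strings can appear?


Each stabilizer generator gives a binary (+1 or -1) measurement outcome.
With 27 independent generators:
Total syndromes = 2^27
= 134217728

134217728


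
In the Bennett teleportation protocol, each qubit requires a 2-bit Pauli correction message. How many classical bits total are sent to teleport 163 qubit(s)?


Quantum teleportation requires 2 classical bits per qubit teleported.
163 qubit(s) -> 2 * 163 = 326 classical bits

326


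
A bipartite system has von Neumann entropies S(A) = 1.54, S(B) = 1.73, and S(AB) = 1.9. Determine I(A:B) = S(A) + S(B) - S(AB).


I(A:B) = S(A) + S(B) - S(AB)
= 1.54 + 1.73 - 1.9
= 1.3700

1.3700


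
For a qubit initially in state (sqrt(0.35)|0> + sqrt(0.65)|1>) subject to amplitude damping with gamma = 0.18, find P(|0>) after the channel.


For amplitude damping with parameter gamma on state sqrt(a)|0> + sqrt(b)|1>:
alpha^2 = 0.35, beta^2 = 0.65
P(|0>) = alpha^2 + gamma * beta^2
= 0.35 + 0.18 * 0.65
= 0.35 + 0.1170
= 0.4670

0.4670


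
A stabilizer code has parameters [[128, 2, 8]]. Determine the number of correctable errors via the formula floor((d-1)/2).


Code parameters: [[128, 2, 8]], distance d = 8.
Number of correctable errors = floor((d-1)/2)
= floor((8 - 1)/2)
= floor(7/2)
= 3

3


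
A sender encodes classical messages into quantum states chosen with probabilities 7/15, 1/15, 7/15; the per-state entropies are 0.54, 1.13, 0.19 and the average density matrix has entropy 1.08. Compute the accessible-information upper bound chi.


chi = S(rho) - sum_i p_i * S(rho_i)
Weighted entropy = 7/15 * 0.54 + 1/15 * 1.13 + 7/15 * 0.19
= 0.4160
chi = 1.08 - 0.4160
= 0.6640

0.6640


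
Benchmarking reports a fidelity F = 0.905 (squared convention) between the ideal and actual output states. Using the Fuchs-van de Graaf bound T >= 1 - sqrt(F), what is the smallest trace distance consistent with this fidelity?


Fuchs-van de Graaf (squared-fidelity convention): 1 - sqrt(F) <= T <= sqrt(1 - F).
Lower bound: T >= 1 - sqrt(F)
sqrt(F) = sqrt(0.905) = 0.9513
T >= 1 - 0.9513
T >= 0.0487

0.0487


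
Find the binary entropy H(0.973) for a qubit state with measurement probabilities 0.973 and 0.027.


S = -p*log2(p) - (1-p)*log2(1-p)
p = 0.9730, 1-p = 0.0270
= -0.9730 * log2(0.9730) - 0.0270 * log2(0.0270)
= -(-0.0384) - (-0.1407)
= 0.1791

0.1791


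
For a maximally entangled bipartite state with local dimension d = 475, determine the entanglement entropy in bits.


For a maximally entangled state in d x d:
S = log2(d) = log2(475)
= 8.8918

8.8918


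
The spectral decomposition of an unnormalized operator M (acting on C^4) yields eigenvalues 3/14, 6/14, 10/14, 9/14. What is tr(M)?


tr(M) = sum of eigenvalues
= 3/14 + 6/14 + 10/14 + 9/14
= 28/14
= 2.0000

2.0000


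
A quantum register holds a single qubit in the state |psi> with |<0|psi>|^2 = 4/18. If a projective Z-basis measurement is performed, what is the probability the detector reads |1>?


|alpha|^2 = 4/18 = 0.2222
|beta|^2 = 1 - 4/18 = 14/18 = 0.7778
P(|1>) = |beta|^2 = 0.7778

0.7778
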